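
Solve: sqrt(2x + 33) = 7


Square both sides: 2x + 33 = 7^2 = 49
2x = 49 - 33 = 16
x = 8
Check: sqrt(2*8 + 33) = sqrt(49) = 7 ✓

x = 8


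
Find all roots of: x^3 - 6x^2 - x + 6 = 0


Let p(x) = x^3 - 6x^2 - x + 6. By the rational root theorem (leading coefficient 1), any rational root is an integer divisor of 6: try ±1, ±2, ... in turn.
Test x = 1: value = 0 ✓, so (x - 1) is a factor.
Synthetic division by (x - 1): bring down 1; 1(1) - 6 = -5; (-5)(1) - 1 = -6; (-6)(1) + 6 = 0 → quotient x^2 - 5x - 6, remainder 0.
Solve the quadratic x^2 - 5x - 6 = 0: discriminant = (-5)^2 - 4(1)(-6) = 25 + 24 = 49.
sqrt(49) = 7, so x = (5 ± 7)/2: x = 6 or x = -1.
Collecting all roots found:

x = -1, x = 1, x = 6


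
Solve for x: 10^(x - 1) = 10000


Express both sides with the same base.
10000 = 10^4
Since the bases match, equate exponents: x - 1 = 4
So x = 4 - (-1) = 5

x = 5


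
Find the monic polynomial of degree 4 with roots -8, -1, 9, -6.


A monic polynomial with roots -8, -1, 9, -6 is:
p(x) = (x + 8)(x + 1)(x - 9)(x + 6)
After multiplying by (x + 8): x + 8
After multiplying by (x + 1): x^2 + 9x + 8
After multiplying by (x - 9): x^3 - 73x - 72
After multiplying by (x + 6): x^4 + 6x^3 - 73x^2 - 510x - 432

x^4 + 6x^3 - 73x^2 - 510x - 432


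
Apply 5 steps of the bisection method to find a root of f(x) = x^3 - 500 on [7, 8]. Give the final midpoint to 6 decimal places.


f(x) = x^3 - 500
f(7) = -157 < 0
f(8) = 12 > 0

Step 1: midpoint = (7.000000 + 8.000000)/2 = 7.500000
  f(7.500000) = -78.125000
  f(mid) < 0, so root is in [7.500000, 8.000000]

Step 2: midpoint = (7.500000 + 8.000000)/2 = 7.750000
  f(7.750000) = -34.515625
  f(mid) < 0, so root is in [7.750000, 8.000000]

Step 3: midpoint = (7.750000 + 8.000000)/2 = 7.875000
  f(7.875000) = -11.626953
  f(mid) < 0, so root is in [7.875000, 8.000000]

Step 4: midpoint = (7.875000 + 8.000000)/2 = 7.937500
  f(7.937500) = 0.093506
  f(mid) > 0, so root is in [7.875000, 7.937500]

Step 5: midpoint = (7.875000 + 7.937500)/2 = 7.906250
  f(7.906250) = -5.789886
  f(mid) < 0, so root is in [7.906250, 7.937500]

midpoint = 7.906250


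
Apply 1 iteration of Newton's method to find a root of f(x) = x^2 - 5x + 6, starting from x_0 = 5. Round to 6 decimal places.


Newton's method: x_(n+1) = x_n - f(x_n)/f'(x_n)
f(x) = x^2 - 5x + 6
f'(x) = 2x - 5

Iteration 1:
  f(5.000000) = 6.000000
  f'(5.000000) = 5.000000
  x_1 = 5.000000 - (6.000000)/(5.000000) = 3.800000

x_1 = 3.800000


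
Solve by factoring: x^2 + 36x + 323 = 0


We need two numbers that multiply to 323 and add to 36.
Those numbers are 19 and 17 (since 19 * 17 = 323 and 19 + 17 = 36).
So x^2 + 36x + 323 = (x + 19)(x + 17) = 0
Setting each factor to zero: x = -19 or x = -17

x = -19, x = -17


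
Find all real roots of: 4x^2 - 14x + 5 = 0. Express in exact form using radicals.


Using the quadratic formula: x = (-b ± sqrt(b^2 - 4ac)) / (2a)
Here a = 4, b = -14, c = 5
Discriminant = b^2 - 4ac = (-14)^2 - 4(4)(5) = 196 - 80 = 116
Since discriminant = 116 > 0, there are two real roots.
x = (14 ± 2*sqrt(29)) / 8
Simplifying: x = (7 ± sqrt(29)) / 4
Numerically: x ≈ 3.0963 or x ≈ 0.4037

x = (7 + sqrt(29)) / 4 or x = (7 - sqrt(29)) / 4


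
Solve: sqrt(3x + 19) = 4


Square both sides: 3x + 19 = 4^2 = 16
3x = 16 - 19 = -3
x = -1
Check: sqrt(3*(-1) + 19) = sqrt(16) = 4 ✓

x = -1


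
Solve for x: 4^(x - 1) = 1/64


Express both sides with the same base.
1/64 = 4^(-3)
Since the bases match, equate exponents: x - 1 = -3
So x = -3 - (-1) = -2

x = -2


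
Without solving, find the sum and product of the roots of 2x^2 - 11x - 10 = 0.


By Vieta's formulas for ax^2 + bx + c = 0:
  Sum of roots = -b/a
  Product of roots = c/a

Here a = 2, b = -11, c = -10
Sum = -(-11)/2 = 11/2
Product = -10/2 = -5

Sum = 11/2, Product = -5


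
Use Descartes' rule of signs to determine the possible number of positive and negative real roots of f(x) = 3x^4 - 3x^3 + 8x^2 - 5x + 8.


Descartes' rule of signs:

For positive roots, count sign changes in f(x) = 3x^4 - 3x^3 + 8x^2 - 5x + 8:
Signs of coefficients: +, -, +, -, +
Number of sign changes: 4
Possible positive real roots: 4, 2, 0

For negative roots, examine f(-x) = 3x^4 + 3x^3 + 8x^2 + 5x + 8:
Signs of coefficients: +, +, +, +, +
Number of sign changes: 0
Possible negative real roots: 0

Positive roots: 4 or 2 or 0; Negative roots: 0


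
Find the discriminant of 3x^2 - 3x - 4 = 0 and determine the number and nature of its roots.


For ax^2 + bx + c = 0, discriminant D = b^2 - 4ac
Here a = 3, b = -3, c = -4
D = (-3)^2 - 4(3)(-4) = 9 + 48 = 57

D = 57 > 0 but not a perfect square
The equation has 2 distinct real irrational roots.

Discriminant = 57, 2 distinct real irrational roots


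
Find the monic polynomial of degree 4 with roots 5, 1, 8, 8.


A monic polynomial with roots 5, 1, 8, 8 is:
p(x) = (x - 5)(x - 1)(x - 8)(x - 8)
After multiplying by (x - 5): x - 5
After multiplying by (x - 1): x^2 - 6x + 5
After multiplying by (x - 8): x^3 - 14x^2 + 53x - 40
After multiplying by (x - 8): x^4 - 22x^3 + 165x^2 - 464x + 320

x^4 - 22x^3 + 165x^2 - 464x + 320


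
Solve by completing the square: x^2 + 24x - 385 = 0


Start: x^2 + 24x - 385 = 0
Move constant: x^2 + 24x = 385
Half of 24 is 12, squared is 144
Add 144 to both sides: x^2 + 24x + 144 = 529
(x + 12)^2 = 529
x + 12 = ±23
x = -12 + 23 = 11 or x = -12 - 23 = -35

x = -35, x = 11


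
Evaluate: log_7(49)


We need the exponent such that 7^? = 49
7^2 = 49
Therefore log_7(49) = 2

2


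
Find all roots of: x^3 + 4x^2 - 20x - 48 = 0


Let p(x) = x^3 + 4x^2 - 20x - 48. By the rational root theorem (leading coefficient 1), any rational root is an integer divisor of 48: try ±1, ±2, ... in turn.
Test x = 1: value = -63 ≠ 0.
Test x = -1: value = -25 ≠ 0.
Test x = 2: value = -64 ≠ 0.
Test x = -2: value = 0 ✓, so (x + 2) is a factor.
Synthetic division by (x + 2): bring down 1; 1(-2) + 4 = 2; 2(-2) - 20 = -24; (-24)(-2) - 48 = 0 → quotient x^2 + 2x - 24, remainder 0.
Solve the quadratic x^2 + 2x - 24 = 0: discriminant = 2^2 - 4(1)(-24) = 4 + 96 = 100.
sqrt(100) = 10, so x = (-2 ± 10)/2: x = 4 or x = -6.
Collecting all roots found:

x = -6, x = -2, x = 4


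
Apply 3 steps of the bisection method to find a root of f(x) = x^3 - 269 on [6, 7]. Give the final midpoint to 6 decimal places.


f(x) = x^3 - 269
f(6) = -53 < 0
f(7) = 74 > 0

Step 1: midpoint = (6.000000 + 7.000000)/2 = 6.500000
  f(6.500000) = 5.625000
  f(mid) > 0, so root is in [6.000000, 6.500000]

Step 2: midpoint = (6.000000 + 6.500000)/2 = 6.250000
  f(6.250000) = -24.859375
  f(mid) < 0, so root is in [6.250000, 6.500000]

Step 3: midpoint = (6.250000 + 6.500000)/2 = 6.375000
  f(6.375000) = -9.916016
  f(mid) < 0, so root is in [6.375000, 6.500000]

midpoint = 6.375000


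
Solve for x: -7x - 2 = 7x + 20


Starting with: -7x - 2 = 7x + 20
Move all x terms to left: (-7 - 7)x = 20 + 2
Simplify: -14x = 22
Divide both sides by -14: x = -11/7

x = -11/7


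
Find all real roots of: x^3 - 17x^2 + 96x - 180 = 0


Let p(x) = x^3 - 17x^2 + 96x - 180. By the rational root theorem (leading coefficient 1), any rational root is an integer divisor of 180: try ±1, ±2, ... in turn.
Test x = 1: value = -100 ≠ 0.
Test x = -1: value = -294 ≠ 0.
Test x = 2: value = -48 ≠ 0.
Test x = -2: value = -448 ≠ 0.
Test x = 3: value = -18 ≠ 0.
Test x = -3: value = -648 ≠ 0.
Test x = 4: value = -4 ≠ 0.
Test x = -4: value = -900 ≠ 0.
Test x = 5: value = 0 ✓, so (x - 5) is a factor.
Synthetic division by (x - 5): bring down 1; 1(5) - 17 = -12; (-12)(5) + 96 = 36; 36(5) - 180 = 0 → quotient x^2 - 12x + 36, remainder 0.
Solve the quadratic x^2 - 12x + 36 = 0: discriminant = (-12)^2 - 4(1)(36) = 144 - 144 = 0.
Discriminant = 0, so a double root: x = 12/2 = 6.

x = 5, x = 6 (multiplicity 2)


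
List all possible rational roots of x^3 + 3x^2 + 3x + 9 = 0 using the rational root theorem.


Rational root theorem: possible roots are ±p/q where:
  p divides the constant term (9): p ∈ {1, 3, 9}
  q divides the leading coefficient (1): q ∈ {1}

All possible rational roots: -9, -3, -1, 1, 3, 9

-9, -3, -1, 1, 3, 9


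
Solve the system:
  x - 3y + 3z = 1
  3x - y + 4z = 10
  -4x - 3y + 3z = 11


Using Cramer's rule. Expand each determinant along the first row.
D  = 1*[(-1)*3 - 4*(-3)] - (-3)*[3*3 - 4*(-4)] + 3*[3*(-3) - (-1)*(-4)]
  = 1*(9) - (-3)*(25) + 3*(-13) = 45
Dx = 1*[(-1)*3 - 4*(-3)] - (-3)*[10*3 - 4*11] + 3*[10*(-3) - (-1)*11]
  = 1*(9) - (-3)*(-14) + 3*(-19) = -90
Dy = 1*[10*3 - 4*11] - 1*[3*3 - 4*(-4)] + 3*[3*11 - 10*(-4)]
  = 1*(-14) - 1*(25) + 3*(73) = 180
Dz = 1*[(-1)*11 - 10*(-3)] - (-3)*[3*11 - 10*(-4)] + 1*[3*(-3) - (-1)*(-4)]
  = 1*(19) - (-3)*(73) + 1*(-13) = 225
x = Dx/D = -90/45 = -2, y = Dy/D = 180/45 = 4, z = Dz/D = 225/45 = 5
Check eq1: (1)(-2) + (-3)(4) + (3)(5) = 1 = 1 ✓
Check eq2: (3)(-2) + (-1)(4) + (4)(5) = 10 = 10 ✓
Check eq3: (-4)(-2) + (-3)(4) + (3)(5) = 11 = 11 ✓

x = -2, y = 4, z = 5


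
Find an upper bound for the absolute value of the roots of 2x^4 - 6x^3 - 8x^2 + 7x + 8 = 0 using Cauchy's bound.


Cauchy's bound: all roots r satisfy |r| <= 1 + max(|a_i/a_n|) for i = 0,...,n-1
where a_n is the leading coefficient.

Coefficients: [2, -6, -8, 7, 8]
Leading coefficient a_n = 2
Ratios |a_i/a_n|: 3, 4, 7/2, 4
Maximum ratio: 4
Cauchy's bound: |r| <= 1 + 4 = 5

Upper bound = 5


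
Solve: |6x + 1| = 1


An absolute value equation |expr| = 1 gives two cases:
Case 1: 6x + 1 = 1
  6x = 0, so x = 0
Case 2: 6x + 1 = -1
  6x = -2, so x = -1/3

x = -1/3, x = 0


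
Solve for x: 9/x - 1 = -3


Subtract -1 from both sides: 9/x = -2
Multiply both sides by x: 9 = -2 * x
Divide by -2: x = -9/2

x = -9/2


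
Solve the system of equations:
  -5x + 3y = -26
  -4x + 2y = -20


Using Cramer's rule:
Determinant D = (-5)(2) - (-4)(3) = -10 + 12 = 2
Dx = (-26)(2) - (-20)(3) = -52 + 60 = 8
Dy = (-5)(-20) - (-4)(-26) = 100 - 104 = -4
x = Dx/D = 8/2 = 4
y = Dy/D = -4/2 = -2

x = 4, y = -2


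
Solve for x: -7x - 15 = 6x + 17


Starting with: -7x - 15 = 6x + 17
Move all x terms to left: (-7 - 6)x = 17 + 15
Simplify: -13x = 32
Divide both sides by -13: x = -32/13

x = -32/13


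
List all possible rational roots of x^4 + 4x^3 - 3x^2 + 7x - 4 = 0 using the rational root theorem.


Rational root theorem: possible roots are ±p/q where:
  p divides the constant term (-4): p ∈ {1, 2, 4}
  q divides the leading coefficient (1): q ∈ {1}

All possible rational roots: -4, -2, -1, 1, 2, 4

-4, -2, -1, 1, 2, 4


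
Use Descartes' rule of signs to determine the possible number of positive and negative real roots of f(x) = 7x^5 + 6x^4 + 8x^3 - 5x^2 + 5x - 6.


Descartes' rule of signs:

For positive roots, count sign changes in f(x) = 7x^5 + 6x^4 + 8x^3 - 5x^2 + 5x - 6:
Signs of coefficients: +, +, +, -, +, -
Number of sign changes: 3
Possible positive real roots: 3, 1

For negative roots, examine f(-x) = -7x^5 + 6x^4 - 8x^3 - 5x^2 - 5x - 6:
Signs of coefficients: -, +, -, -, -, -
Number of sign changes: 2
Possible negative real roots: 2, 0

Positive roots: 3 or 1; Negative roots: 2 or 0


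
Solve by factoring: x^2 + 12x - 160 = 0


We need two numbers that multiply to -160 and add to 12.
Those numbers are 20 and -8 (since 20 * (-8) = -160 and 20 + (-8) = 12).
So x^2 + 12x - 160 = (x + 20)(x - 8) = 0
Setting each factor to zero: x = -20 or x = 8

x = -20, x = 8


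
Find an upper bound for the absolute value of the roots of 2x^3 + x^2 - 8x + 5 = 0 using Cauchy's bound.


Cauchy's bound: all roots r satisfy |r| <= 1 + max(|a_i/a_n|) for i = 0,...,n-1
where a_n is the leading coefficient.

Coefficients: [2, 1, -8, 5]
Leading coefficient a_n = 2
Ratios |a_i/a_n|: 1/2, 4, 5/2
Maximum ratio: 4
Cauchy's bound: |r| <= 1 + 4 = 5

Upper bound = 5


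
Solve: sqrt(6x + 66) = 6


Square both sides: 6x + 66 = 6^2 = 36
6x = 36 - 66 = -30
x = -5
Check: sqrt(6*(-5) + 66) = sqrt(36) = 6 ✓

x = -5


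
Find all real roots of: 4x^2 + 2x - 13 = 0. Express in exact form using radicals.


Using the quadratic formula: x = (-b ± sqrt(b^2 - 4ac)) / (2a)
Here a = 4, b = 2, c = -13
Discriminant = b^2 - 4ac = 2^2 - 4(4)(-13) = 4 + 208 = 212
Since discriminant = 212 > 0, there are two real roots.
x = (-2 ± 2*sqrt(53)) / 8
Simplifying: x = (-1 ± sqrt(53)) / 4
Numerically: x ≈ 1.5700 or x ≈ -2.0700

x = (-1 + sqrt(53)) / 4 or x = (-1 - sqrt(53)) / 4


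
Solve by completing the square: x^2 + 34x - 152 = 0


Start: x^2 + 34x - 152 = 0
Move constant: x^2 + 34x = 152
Half of 34 is 17, squared is 289
Add 289 to both sides: x^2 + 34x + 289 = 441
(x + 17)^2 = 441
x + 17 = ±21
x = -17 + 21 = 4 or x = -17 - 21 = -38

x = -38, x = 4


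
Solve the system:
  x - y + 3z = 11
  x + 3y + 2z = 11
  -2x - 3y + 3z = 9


Using Cramer's rule. Expand each determinant along the first row.
D  = 1*[3*3 - 2*(-3)] - (-1)*[1*3 - 2*(-2)] + 3*[1*(-3) - 3*(-2)]
  = 1*(15) - (-1)*(7) + 3*(3) = 31
Dx = 11*[3*3 - 2*(-3)] - (-1)*[11*3 - 2*9] + 3*[11*(-3) - 3*9]
  = 11*(15) - (-1)*(15) + 3*(-60) = 0
Dy = 1*[11*3 - 2*9] - 11*[1*3 - 2*(-2)] + 3*[1*9 - 11*(-2)]
  = 1*(15) - 11*(7) + 3*(31) = 31
Dz = 1*[3*9 - 11*(-3)] - (-1)*[1*9 - 11*(-2)] + 11*[1*(-3) - 3*(-2)]
  = 1*(60) - (-1)*(31) + 11*(3) = 124
x = Dx/D = 0/31 = 0, y = Dy/D = 31/31 = 1, z = Dz/D = 124/31 = 4
Check eq1: (1)(0) + (-1)(1) + (3)(4) = 11 = 11 ✓
Check eq2: (1)(0) + (3)(1) + (2)(4) = 11 = 11 ✓
Check eq3: (-2)(0) + (-3)(1) + (3)(4) = 9 = 9 ✓

x = 0, y = 1, z = 4


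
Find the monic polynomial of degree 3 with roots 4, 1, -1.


A monic polynomial with roots 4, 1, -1 is:
p(x) = (x - 4)(x - 1)(x + 1)
After multiplying by (x - 4): x - 4
After multiplying by (x - 1): x^2 - 5x + 4
After multiplying by (x + 1): x^3 - 4x^2 - x + 4

x^3 - 4x^2 - x + 4


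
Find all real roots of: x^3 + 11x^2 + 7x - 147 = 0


Let p(x) = x^3 + 11x^2 + 7x - 147. By the rational root theorem (leading coefficient 1), any rational root is an integer divisor of 147: try ±1, ±2, ... in turn.
Test x = 1: value = -128 ≠ 0.
Test x = -1: value = -144 ≠ 0.
Test x = 3: value = 0 ✓, so (x - 3) is a factor.
Synthetic division by (x - 3): bring down 1; 1(3) + 11 = 14; 14(3) + 7 = 49; 49(3) - 147 = 0 → quotient x^2 + 14x + 49, remainder 0.
Solve the quadratic x^2 + 14x + 49 = 0: discriminant = 14^2 - 4(1)(49) = 196 - 196 = 0.
Discriminant = 0, so a double root: x = -14/2 = -7.

x = -7 (multiplicity 2), x = 3


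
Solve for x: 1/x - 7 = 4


Subtract -7 from both sides: 1/x = 11
Multiply both sides by x: 1 = 11 * x
Divide by 11: x = 1/11

x = 1/11


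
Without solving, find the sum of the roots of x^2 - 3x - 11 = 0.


By Vieta's formulas for ax^2 + bx + c = 0:
  Sum of roots = -b/a
  Product of roots = c/a

Here a = 1, b = -3, c = -11
Sum = -(-3)/1 = 3
Product = -11/1 = -11

Sum = 3


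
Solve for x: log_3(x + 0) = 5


Convert to exponential form: x + 0 = 3^5 = 243
x = 243 - 0 = 243
Check: log_3(243 + 0) = log_3(243) = log_3(243) = 5 ✓

x = 243


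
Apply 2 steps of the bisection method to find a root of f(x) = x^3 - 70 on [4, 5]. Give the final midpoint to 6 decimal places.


f(x) = x^3 - 70
f(4) = -6 < 0
f(5) = 55 > 0

Step 1: midpoint = (4.000000 + 5.000000)/2 = 4.500000
  f(4.500000) = 21.125000
  f(mid) > 0, so root is in [4.000000, 4.500000]

Step 2: midpoint = (4.000000 + 4.500000)/2 = 4.250000
  f(4.250000) = 6.765625
  f(mid) > 0, so root is in [4.000000, 4.250000]

midpoint = 4.250000


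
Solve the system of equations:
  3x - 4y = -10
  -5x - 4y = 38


Using Cramer's rule:
Determinant D = (3)(-4) - (-5)(-4) = -12 - 20 = -32
Dx = (-10)(-4) - (38)(-4) = 40 + 152 = 192
Dy = (3)(38) - (-5)(-10) = 114 - 50 = 64
x = Dx/D = 192/-32 = -6
y = Dy/D = 64/-32 = -2

x = -6, y = -2


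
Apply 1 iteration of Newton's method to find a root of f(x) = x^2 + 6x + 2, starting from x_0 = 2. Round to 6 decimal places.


Newton's method: x_(n+1) = x_n - f(x_n)/f'(x_n)
f(x) = x^2 + 6x + 2
f'(x) = 2x + 6

Iteration 1:
  f(2.000000) = 18.000000
  f'(2.000000) = 10.000000
  x_1 = 2.000000 - (18.000000)/(10.000000) = 0.200000

x_1 = 0.200000


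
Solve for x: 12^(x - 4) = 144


Express both sides with the same base.
144 = 12^2
Since the bases match, equate exponents: x - 4 = 2
So x = 2 - (-4) = 6

x = 6


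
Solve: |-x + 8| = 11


An absolute value equation |expr| = 11 gives two cases:
Case 1: -x + 8 = 11
  -x = 3, so x = -3
Case 2: -x + 8 = -11
  -x = -19, so x = 19

x = -3, x = 19


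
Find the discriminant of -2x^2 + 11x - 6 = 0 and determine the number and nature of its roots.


For ax^2 + bx + c = 0, discriminant D = b^2 - 4ac
Here a = -2, b = 11, c = -6
D = (11)^2 - 4(-2)(-6) = 121 - 48 = 73

D = 73 > 0 but not a perfect square
The equation has 2 distinct real irrational roots.

Discriminant = 73, 2 distinct real irrational roots


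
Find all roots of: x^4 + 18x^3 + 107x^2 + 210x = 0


The constant term is 0, so x = 0 is a root. Factor out x:
  x^3 + 18x^2 + 107x + 210 = 0
Let p(x) = x^3 + 18x^2 + 107x + 210. By the rational root theorem (leading coefficient 1), any rational root is an integer divisor of 210: try ±1, ±2, ... in turn.
Test x = 1: value = 336 ≠ 0.
Test x = -1: value = 120 ≠ 0.
Test x = 2: value = 504 ≠ 0.
Test x = -2: value = 60 ≠ 0.
Test x = 3: value = 720 ≠ 0.
Test x = -3: value = 24 ≠ 0.
Test x = 5: value = 1320 ≠ 0.
Test x = -5: value = 0 ✓, so (x + 5) is a factor.
Synthetic division by (x + 5): bring down 1; 1(-5) + 18 = 13; 13(-5) + 107 = 42; 42(-5) + 210 = 0 → quotient x^2 + 13x + 42, remainder 0.
Solve the quadratic x^2 + 13x + 42 = 0: discriminant = 13^2 - 4(1)(42) = 169 - 168 = 1.
sqrt(1) = 1, so x = (-13 ± 1)/2: x = -6 or x = -7.
Collecting all roots found:

x = -7, x = -6, x = -5, x = 0


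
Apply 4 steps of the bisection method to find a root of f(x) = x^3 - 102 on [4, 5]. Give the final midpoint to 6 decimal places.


f(x) = x^3 - 102
f(4) = -38 < 0
f(5) = 23 > 0

Step 1: midpoint = (4.000000 + 5.000000)/2 = 4.500000
  f(4.500000) = -10.875000
  f(mid) < 0, so root is in [4.500000, 5.000000]

Step 2: midpoint = (4.500000 + 5.000000)/2 = 4.750000
  f(4.750000) = 5.171875
  f(mid) > 0, so root is in [4.500000, 4.750000]

Step 3: midpoint = (4.500000 + 4.750000)/2 = 4.625000
  f(4.625000) = -3.068359
  f(mid) < 0, so root is in [4.625000, 4.750000]

Step 4: midpoint = (4.625000 + 4.750000)/2 = 4.687500
  f(4.687500) = 0.996826
  f(mid) > 0, so root is in [4.625000, 4.687500]

midpoint = 4.687500


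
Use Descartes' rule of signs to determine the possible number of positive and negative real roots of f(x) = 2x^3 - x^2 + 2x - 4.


Descartes' rule of signs:

For positive roots, count sign changes in f(x) = 2x^3 - x^2 + 2x - 4:
Signs of coefficients: +, -, +, -
Number of sign changes: 3
Possible positive real roots: 3, 1

For negative roots, examine f(-x) = -2x^3 - x^2 - 2x - 4:
Signs of coefficients: -, -, -, -
Number of sign changes: 0
Possible negative real roots: 0

Positive roots: 3 or 1; Negative roots: 0


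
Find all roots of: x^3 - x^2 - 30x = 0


The constant term is 0, so x = 0 is a root. Factor out x:
  x^2 - x - 30 = 0
Solve the quadratic x^2 - x - 30 = 0: discriminant = (-1)^2 - 4(1)(-30) = 1 + 120 = 121.
sqrt(121) = 11, so x = (1 ± 11)/2: x = 6 or x = -5.
Collecting all roots found:

x = -5, x = 0, x = 6


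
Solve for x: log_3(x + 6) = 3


Convert to exponential form: x + 6 = 3^3 = 27
x = 27 - 6 = 21
Check: log_3(21 + 6) = log_3(27) = log_3(27) = 3 ✓

x = 21


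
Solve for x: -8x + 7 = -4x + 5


Starting with: -8x + 7 = -4x + 5
Move all x terms to left: (-8 + 4)x = 5 - 7
Simplify: -4x = -2
Divide both sides by -4: x = 1/2

x = 1/2


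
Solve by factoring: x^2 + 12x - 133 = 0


We need two numbers that multiply to -133 and add to 12.
Those numbers are 19 and -7 (since 19 * (-7) = -133 and 19 + (-7) = 12).
So x^2 + 12x - 133 = (x + 19)(x - 7) = 0
Setting each factor to zero: x = -19 or x = 7

x = -19, x = 7


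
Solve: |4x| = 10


An absolute value equation |expr| = 10 gives two cases:
Case 1: 4x = 10
  4x = 10, so x = 5/2
Case 2: 4x = -10
  4x = -10, so x = -5/2

x = -5/2, x = 5/2


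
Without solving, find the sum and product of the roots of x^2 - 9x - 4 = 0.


By Vieta's formulas for ax^2 + bx + c = 0:
  Sum of roots = -b/a
  Product of roots = c/a

Here a = 1, b = -9, c = -4
Sum = -(-9)/1 = 9
Product = -4/1 = -4

Sum = 9, Product = -4


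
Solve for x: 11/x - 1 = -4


Subtract -1 from both sides: 11/x = -3
Multiply both sides by x: 11 = -3 * x
Divide by -3: x = -11/3

x = -11/3


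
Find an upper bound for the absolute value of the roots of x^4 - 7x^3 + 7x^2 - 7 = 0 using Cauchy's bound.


Cauchy's bound: all roots r satisfy |r| <= 1 + max(|a_i/a_n|) for i = 0,...,n-1
where a_n is the leading coefficient.

Coefficients: [1, -7, 7, 0, -7]
Leading coefficient a_n = 1
Ratios |a_i/a_n|: 7, 7, 0, 7
Maximum ratio: 7
Cauchy's bound: |r| <= 1 + 7 = 8

Upper bound = 8


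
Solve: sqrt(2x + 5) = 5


Square both sides: 2x + 5 = 5^2 = 25
2x = 25 - 5 = 20
x = 10
Check: sqrt(2*10 + 5) = sqrt(25) = 5 ✓

x = 10


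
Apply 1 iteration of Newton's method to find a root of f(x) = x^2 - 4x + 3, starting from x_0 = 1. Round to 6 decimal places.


Newton's method: x_(n+1) = x_n - f(x_n)/f'(x_n)
f(x) = x^2 - 4x + 3
f'(x) = 2x - 4

Iteration 1:
  f(1.000000) = 0.000000
  f'(1.000000) = -2.000000
  x_1 = 1.000000 - (0.000000)/(-2.000000) = 1.000000

x_1 = 1.000000


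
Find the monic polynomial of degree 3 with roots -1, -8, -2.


A monic polynomial with roots -1, -8, -2 is:
p(x) = (x + 1)(x + 8)(x + 2)
After multiplying by (x + 1): x + 1
After multiplying by (x + 8): x^2 + 9x + 8
After multiplying by (x + 2): x^3 + 11x^2 + 26x + 16

x^3 + 11x^2 + 26x + 16


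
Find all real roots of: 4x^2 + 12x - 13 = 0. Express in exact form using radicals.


Using the quadratic formula: x = (-b ± sqrt(b^2 - 4ac)) / (2a)
Here a = 4, b = 12, c = -13
Discriminant = b^2 - 4ac = 12^2 - 4(4)(-13) = 144 + 208 = 352
Since discriminant = 352 > 0, there are two real roots.
x = (-12 ± 4*sqrt(22)) / 8
Simplifying: x = (-3 ± sqrt(22)) / 2
Numerically: x ≈ 0.8452 or x ≈ -3.8452

x = (-3 + sqrt(22)) / 2 or x = (-3 - sqrt(22)) / 2


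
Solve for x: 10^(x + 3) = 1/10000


Express both sides with the same base.
1/10000 = 10^(-4)
Since the bases match, equate exponents: x + 3 = -4
So x = -4 - (3) = -7

x = -7


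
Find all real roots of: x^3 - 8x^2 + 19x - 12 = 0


Let p(x) = x^3 - 8x^2 + 19x - 12. By the rational root theorem (leading coefficient 1), any rational root is an integer divisor of 12: try ±1, ±2, ... in turn.
Test x = 1: value = 0 ✓, so (x - 1) is a factor.
Synthetic division by (x - 1): bring down 1; 1(1) - 8 = -7; (-7)(1) + 19 = 12; 12(1) - 12 = 0 → quotient x^2 - 7x + 12, remainder 0.
Solve the quadratic x^2 - 7x + 12 = 0: discriminant = (-7)^2 - 4(1)(12) = 49 - 48 = 1.
sqrt(1) = 1, so x = (7 ± 1)/2: x = 4 or x = 3.

x = 1, x = 3, x = 4


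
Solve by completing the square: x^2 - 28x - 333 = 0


Start: x^2 - 28x - 333 = 0
Move constant: x^2 - 28x = 333
Half of -28 is -14, squared is 196
Add 196 to both sides: x^2 - 28x + 196 = 529
(x - 14)^2 = 529
x - 14 = ±23
x = 14 + 23 = 37 or x = 14 - 23 = -9

x = -9, x = 37


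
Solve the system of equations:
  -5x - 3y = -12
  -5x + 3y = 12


Using Cramer's rule:
Determinant D = (-5)(3) - (-5)(-3) = -15 - 15 = -30
Dx = (-12)(3) - (12)(-3) = -36 + 36 = 0
Dy = (-5)(12) - (-5)(-12) = -60 - 60 = -120
x = Dx/D = 0/-30 = 0
y = Dy/D = -120/-30 = 4

x = 0, y = 4


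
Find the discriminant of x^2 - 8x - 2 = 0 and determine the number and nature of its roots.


For ax^2 + bx + c = 0, discriminant D = b^2 - 4ac
Here a = 1, b = -8, c = -2
D = (-8)^2 - 4(1)(-2) = 64 + 8 = 72

D = 72 > 0 but not a perfect square
The equation has 2 distinct real irrational roots.

Discriminant = 72, 2 distinct real irrational roots


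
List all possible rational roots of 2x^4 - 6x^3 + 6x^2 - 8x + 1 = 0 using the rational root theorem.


Rational root theorem: possible roots are ±p/q where:
  p divides the constant term (1): p ∈ {1}
  q divides the leading coefficient (2): q ∈ {1, 2}

All possible rational roots: -1, -1/2, 1/2, 1

-1, -1/2, 1/2, 1


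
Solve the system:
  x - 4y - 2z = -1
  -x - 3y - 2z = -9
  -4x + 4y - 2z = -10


Using Cramer's rule. Expand each determinant along the first row.
D  = 1*[(-3)*(-2) - (-2)*4] - (-4)*[(-1)*(-2) - (-2)*(-4)] + (-2)*[(-1)*4 - (-3)*(-4)]
  = 1*(14) - (-4)*(-6) + (-2)*(-16) = 22
Dx = (-1)*[(-3)*(-2) - (-2)*4] - (-4)*[(-9)*(-2) - (-2)*(-10)] + (-2)*[(-9)*4 - (-3)*(-10)]
  = (-1)*(14) - (-4)*(-2) + (-2)*(-66) = 110
Dy = 1*[(-9)*(-2) - (-2)*(-10)] - (-1)*[(-1)*(-2) - (-2)*(-4)] + (-2)*[(-1)*(-10) - (-9)*(-4)]
  = 1*(-2) - (-1)*(-6) + (-2)*(-26) = 44
Dz = 1*[(-3)*(-10) - (-9)*4] - (-4)*[(-1)*(-10) - (-9)*(-4)] + (-1)*[(-1)*4 - (-3)*(-4)]
  = 1*(66) - (-4)*(-26) + (-1)*(-16) = -22
x = Dx/D = 110/22 = 5, y = Dy/D = 44/22 = 2, z = Dz/D = -22/22 = -1
Check eq1: (1)(5) + (-4)(2) + (-2)(-1) = -1 = -1 ✓
Check eq2: (-1)(5) + (-3)(2) + (-2)(-1) = -9 = -9 ✓
Check eq3: (-4)(5) + (4)(2) + (-2)(-1) = -10 = -10 ✓

x = 5, y = 2, z = -1


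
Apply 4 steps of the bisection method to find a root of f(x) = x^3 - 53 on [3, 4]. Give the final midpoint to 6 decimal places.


f(x) = x^3 - 53
f(3) = -26 < 0
f(4) = 11 > 0

Step 1: midpoint = (3.000000 + 4.000000)/2 = 3.500000
  f(3.500000) = -10.125000
  f(mid) < 0, so root is in [3.500000, 4.000000]

Step 2: midpoint = (3.500000 + 4.000000)/2 = 3.750000
  f(3.750000) = -0.265625
  f(mid) < 0, so root is in [3.750000, 4.000000]

Step 3: midpoint = (3.750000 + 4.000000)/2 = 3.875000
  f(3.875000) = 5.185547
  f(mid) > 0, so root is in [3.750000, 3.875000]

Step 4: midpoint = (3.750000 + 3.875000)/2 = 3.812500
  f(3.812500) = 2.415283
  f(mid) > 0, so root is in [3.750000, 3.812500]

midpoint = 3.812500


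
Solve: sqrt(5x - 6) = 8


Square both sides: 5x - 6 = 8^2 = 64
5x = 64 + 6 = 70
x = 14
Check: sqrt(5*14 - 6) = sqrt(64) = 8 ✓

x = 14


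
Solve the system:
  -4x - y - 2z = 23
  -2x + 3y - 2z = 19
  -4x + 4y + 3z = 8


Using Cramer's rule. Expand each determinant along the first row.
D  = (-4)*[3*3 - (-2)*4] - (-1)*[(-2)*3 - (-2)*(-4)] + (-2)*[(-2)*4 - 3*(-4)]
  = (-4)*(17) - (-1)*(-14) + (-2)*(4) = -90
Dx = 23*[3*3 - (-2)*4] - (-1)*[19*3 - (-2)*8] + (-2)*[19*4 - 3*8]
  = 23*(17) - (-1)*(73) + (-2)*(52) = 360
Dy = (-4)*[19*3 - (-2)*8] - 23*[(-2)*3 - (-2)*(-4)] + (-2)*[(-2)*8 - 19*(-4)]
  = (-4)*(73) - 23*(-14) + (-2)*(60) = -90
Dz = (-4)*[3*8 - 19*4] - (-1)*[(-2)*8 - 19*(-4)] + 23*[(-2)*4 - 3*(-4)]
  = (-4)*(-52) - (-1)*(60) + 23*(4) = 360
x = Dx/D = 360/-90 = -4, y = Dy/D = -90/-90 = 1, z = Dz/D = 360/-90 = -4
Check eq1: (-4)(-4) + (-1)(1) + (-2)(-4) = 23 = 23 ✓
Check eq2: (-2)(-4) + (3)(1) + (-2)(-4) = 19 = 19 ✓
Check eq3: (-4)(-4) + (4)(1) + (3)(-4) = 8 = 8 ✓

x = -4, y = 1, z = -4


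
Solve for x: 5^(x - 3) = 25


Express both sides with the same base.
25 = 5^2
Since the bases match, equate exponents: x - 3 = 2
So x = 2 - (-3) = 5

x = 5


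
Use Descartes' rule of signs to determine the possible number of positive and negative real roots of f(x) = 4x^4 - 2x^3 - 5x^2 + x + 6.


Descartes' rule of signs:

For positive roots, count sign changes in f(x) = 4x^4 - 2x^3 - 5x^2 + x + 6:
Signs of coefficients: +, -, -, +, +
Number of sign changes: 2
Possible positive real roots: 2, 0

For negative roots, examine f(-x) = 4x^4 + 2x^3 - 5x^2 - x + 6:
Signs of coefficients: +, +, -, -, +
Number of sign changes: 2
Possible negative real roots: 2, 0

Positive roots: 2 or 0; Negative roots: 2 or 0


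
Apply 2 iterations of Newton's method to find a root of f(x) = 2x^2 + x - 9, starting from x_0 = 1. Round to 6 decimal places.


Newton's method: x_(n+1) = x_n - f(x_n)/f'(x_n)
f(x) = 2x^2 + x - 9
f'(x) = 4x + 1

Iteration 1:
  f(1.000000) = -6.000000
  f'(1.000000) = 5.000000
  x_1 = 1.000000 - (-6.000000)/(5.000000) = 2.200000

Iteration 2:
  f(2.200000) = 2.880000
  f'(2.200000) = 9.800000
  x_2 = 2.200000 - (2.880000)/(9.800000) = 1.906122

x_2 = 1.906122


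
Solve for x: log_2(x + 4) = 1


Convert to exponential form: x + 4 = 2^1 = 2
x = 2 - 4 = -2
Check: log_2(-2 + 4) = log_2(2) = log_2(2) = 1 ✓

x = -2


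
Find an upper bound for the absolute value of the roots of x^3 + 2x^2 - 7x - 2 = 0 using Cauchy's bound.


Cauchy's bound: all roots r satisfy |r| <= 1 + max(|a_i/a_n|) for i = 0,...,n-1
where a_n is the leading coefficient.

Coefficients: [1, 2, -7, -2]
Leading coefficient a_n = 1
Ratios |a_i/a_n|: 2, 7, 2
Maximum ratio: 7
Cauchy's bound: |r| <= 1 + 7 = 8

Upper bound = 8


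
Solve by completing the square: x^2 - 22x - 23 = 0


Start: x^2 - 22x - 23 = 0
Move constant: x^2 - 22x = 23
Half of -22 is -11, squared is 121
Add 121 to both sides: x^2 - 22x + 121 = 144
(x - 11)^2 = 144
x - 11 = ±12
x = 11 + 12 = 23 or x = 11 - 12 = -1

x = -1, x = 23


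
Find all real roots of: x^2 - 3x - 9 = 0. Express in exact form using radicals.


Using the quadratic formula: x = (-b ± sqrt(b^2 - 4ac)) / (2a)
Here a = 1, b = -3, c = -9
Discriminant = b^2 - 4ac = (-3)^2 - 4(1)(-9) = 9 + 36 = 45
Since discriminant = 45 > 0, there are two real roots.
x = (3 ± 3*sqrt(5)) / 2
Numerically: x ≈ 4.8541 or x ≈ -1.8541

x = (3 + 3*sqrt(5)) / 2 or x = (3 - 3*sqrt(5)) / 2


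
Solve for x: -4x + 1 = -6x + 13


Starting with: -4x + 1 = -6x + 13
Move all x terms to left: (-4 + 6)x = 13 - 1
Simplify: 2x = 12
Divide both sides by 2: x = 6

x = 6


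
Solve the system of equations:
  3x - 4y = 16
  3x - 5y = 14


Using Cramer's rule:
Determinant D = (3)(-5) - (3)(-4) = -15 + 12 = -3
Dx = (16)(-5) - (14)(-4) = -80 + 56 = -24
Dy = (3)(14) - (3)(16) = 42 - 48 = -6
x = Dx/D = -24/-3 = 8
y = Dy/D = -6/-3 = 2

x = 8, y = 2


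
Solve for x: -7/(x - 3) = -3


Multiply both sides by (x - 3): -7 = -3(x - 3)
Distribute: -7 = -3x + 9
-3x = -7 - 9 = -16
x = 16/3

x = 16/3


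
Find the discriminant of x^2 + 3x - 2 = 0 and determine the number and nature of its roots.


For ax^2 + bx + c = 0, discriminant D = b^2 - 4ac
Here a = 1, b = 3, c = -2
D = (3)^2 - 4(1)(-2) = 9 + 8 = 17

D = 17 > 0 but not a perfect square
The equation has 2 distinct real irrational roots.

Discriminant = 17, 2 distinct real irrational roots


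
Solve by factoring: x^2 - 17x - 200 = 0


We need two numbers that multiply to -200 and add to -17.
Those numbers are -25 and 8 (since (-25) * 8 = -200 and (-25) + 8 = -17).
So x^2 - 17x - 200 = (x - 25)(x + 8) = 0
Setting each factor to zero: x = 25 or x = -8

x = -8, x = 25


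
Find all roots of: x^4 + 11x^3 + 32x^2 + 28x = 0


The constant term is 0, so x = 0 is a root. Factor out x:
  x^3 + 11x^2 + 32x + 28 = 0
Let p(x) = x^3 + 11x^2 + 32x + 28. By the rational root theorem (leading coefficient 1), any rational root is an integer divisor of 28: try ±1, ±2, ... in turn.
Test x = 1: value = 72 ≠ 0.
Test x = -1: value = 6 ≠ 0.
Test x = 2: value = 144 ≠ 0.
Test x = -2: value = 0 ✓, so (x + 2) is a factor.
Synthetic division by (x + 2): bring down 1; 1(-2) + 11 = 9; 9(-2) + 32 = 14; 14(-2) + 28 = 0 → quotient x^2 + 9x + 14, remainder 0.
Solve the quadratic x^2 + 9x + 14 = 0: discriminant = 9^2 - 4(1)(14) = 81 - 56 = 25.
sqrt(25) = 5, so x = (-9 ± 5)/2: x = -2 or x = -7.
Collecting all roots found:

x = -7, x = -2 (multiplicity 2), x = 0


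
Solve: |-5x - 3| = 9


An absolute value equation |expr| = 9 gives two cases:
Case 1: -5x - 3 = 9
  -5x = 12, so x = -12/5
Case 2: -5x - 3 = -9
  -5x = -6, so x = 6/5

x = -12/5, x = 6/5


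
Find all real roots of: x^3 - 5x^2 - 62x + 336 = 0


Let p(x) = x^3 - 5x^2 - 62x + 336. By the rational root theorem (leading coefficient 1), any rational root is an integer divisor of 336: try ±1, ±2, ... in turn.
Test x = 1: value = 270 ≠ 0.
Test x = -1: value = 392 ≠ 0.
Test x = 2: value = 200 ≠ 0.
Test x = -2: value = 432 ≠ 0.
Test x = 3: value = 132 ≠ 0.
Test x = -3: value = 450 ≠ 0.
Test x = 4: value = 72 ≠ 0.
Test x = -4: value = 440 ≠ 0.
Test x = 6: value = 0 ✓, so (x - 6) is a factor.
Synthetic division by (x - 6): bring down 1; 1(6) - 5 = 1; 1(6) - 62 = -56; (-56)(6) + 336 = 0 → quotient x^2 + x - 56, remainder 0.
Solve the quadratic x^2 + x - 56 = 0: discriminant = 1^2 - 4(1)(-56) = 1 + 224 = 225.
sqrt(225) = 15, so x = (-1 ± 15)/2: x = 7 or x = -8.

x = -8, x = 6, x = 7


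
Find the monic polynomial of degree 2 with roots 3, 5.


A monic polynomial with roots 3, 5 is:
p(x) = (x - 3)(x - 5)
After multiplying by (x - 3): x - 3
After multiplying by (x - 5): x^2 - 8x + 15

x^2 - 8x + 15


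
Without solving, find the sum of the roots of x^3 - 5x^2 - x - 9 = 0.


By Vieta's formulas for x^3 + bx^2 + cx + d = 0:
  r1 + r2 + r3 = -b/a = 5
  r1*r2 + r1*r3 + r2*r3 = c/a = -1
  r1*r2*r3 = -d/a = 9


Sum = 5


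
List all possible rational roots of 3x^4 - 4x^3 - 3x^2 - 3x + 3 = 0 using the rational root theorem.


Rational root theorem: possible roots are ±p/q where:
  p divides the constant term (3): p ∈ {1, 3}
  q divides the leading coefficient (3): q ∈ {1, 3}

All possible rational roots: -3, -1, -1/3, 1/3, 1, 3

-3, -1, -1/3, 1/3, 1, 3


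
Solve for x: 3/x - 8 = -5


Subtract -8 from both sides: 3/x = 3
Multiply both sides by x: 3 = 3 * x
Divide by 3: x = 1

x = 1


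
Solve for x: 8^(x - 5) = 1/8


Express both sides with the same base.
1/8 = 8^(-1)
Since the bases match, equate exponents: x - 5 = -1
So x = -1 - (-5) = 4

x = 4


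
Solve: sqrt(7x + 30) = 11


Square both sides: 7x + 30 = 11^2 = 121
7x = 121 - 30 = 91
x = 13
Check: sqrt(7*13 + 30) = sqrt(121) = 11 ✓

x = 13


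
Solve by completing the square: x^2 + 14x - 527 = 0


Start: x^2 + 14x - 527 = 0
Move constant: x^2 + 14x = 527
Half of 14 is 7, squared is 49
Add 49 to both sides: x^2 + 14x + 49 = 576
(x + 7)^2 = 576
x + 7 = ±24
x = -7 + 24 = 17 or x = -7 - 24 = -31

x = -31, x = 17


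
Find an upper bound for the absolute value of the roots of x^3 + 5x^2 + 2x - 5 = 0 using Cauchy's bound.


Cauchy's bound: all roots r satisfy |r| <= 1 + max(|a_i/a_n|) for i = 0,...,n-1
where a_n is the leading coefficient.

Coefficients: [1, 5, 2, -5]
Leading coefficient a_n = 1
Ratios |a_i/a_n|: 5, 2, 5
Maximum ratio: 5
Cauchy's bound: |r| <= 1 + 5 = 6

Upper bound = 6


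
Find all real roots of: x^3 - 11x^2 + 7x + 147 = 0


Let p(x) = x^3 - 11x^2 + 7x + 147. By the rational root theorem (leading coefficient 1), any rational root is an integer divisor of 147: try ±1, ±2, ... in turn.
Test x = 1: value = 144 ≠ 0.
Test x = -1: value = 128 ≠ 0.
Test x = 3: value = 96 ≠ 0.
Test x = -3: value = 0 ✓, so (x + 3) is a factor.
Synthetic division by (x + 3): bring down 1; 1(-3) - 11 = -14; (-14)(-3) + 7 = 49; 49(-3) + 147 = 0 → quotient x^2 - 14x + 49, remainder 0.
Solve the quadratic x^2 - 14x + 49 = 0: discriminant = (-14)^2 - 4(1)(49) = 196 - 196 = 0.
Discriminant = 0, so a double root: x = 14/2 = 7.

x = -3, x = 7 (multiplicity 2)


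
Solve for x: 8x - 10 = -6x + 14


Starting with: 8x - 10 = -6x + 14
Move all x terms to left: (8 + 6)x = 14 + 10
Simplify: 14x = 24
Divide both sides by 14: x = 12/7

x = 12/7


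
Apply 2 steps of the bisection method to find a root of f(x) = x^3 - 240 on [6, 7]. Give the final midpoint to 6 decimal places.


f(x) = x^3 - 240
f(6) = -24 < 0
f(7) = 103 > 0

Step 1: midpoint = (6.000000 + 7.000000)/2 = 6.500000
  f(6.500000) = 34.625000
  f(mid) > 0, so root is in [6.000000, 6.500000]

Step 2: midpoint = (6.000000 + 6.500000)/2 = 6.250000
  f(6.250000) = 4.140625
  f(mid) > 0, so root is in [6.000000, 6.250000]

midpoint = 6.250000


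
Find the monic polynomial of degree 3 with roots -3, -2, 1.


A monic polynomial with roots -3, -2, 1 is:
p(x) = (x + 3)(x + 2)(x - 1)
After multiplying by (x + 3): x + 3
After multiplying by (x + 2): x^2 + 5x + 6
After multiplying by (x - 1): x^3 + 4x^2 + x - 6

x^3 + 4x^2 + x - 6


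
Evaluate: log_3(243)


We need the exponent such that 3^? = 243
3^5 = 243
Therefore log_3(243) = 5

5


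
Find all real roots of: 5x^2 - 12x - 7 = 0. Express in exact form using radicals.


Using the quadratic formula: x = (-b ± sqrt(b^2 - 4ac)) / (2a)
Here a = 5, b = -12, c = -7
Discriminant = b^2 - 4ac = (-12)^2 - 4(5)(-7) = 144 + 140 = 284
Since discriminant = 284 > 0, there are two real roots.
x = (12 ± 2*sqrt(71)) / 10
Simplifying: x = (6 ± sqrt(71)) / 5
Numerically: x ≈ 2.8852 or x ≈ -0.4852

x = (6 + sqrt(71)) / 5 or x = (6 - sqrt(71)) / 5


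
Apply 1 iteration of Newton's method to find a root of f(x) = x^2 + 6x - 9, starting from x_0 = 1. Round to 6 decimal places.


Newton's method: x_(n+1) = x_n - f(x_n)/f'(x_n)
f(x) = x^2 + 6x - 9
f'(x) = 2x + 6

Iteration 1:
  f(1.000000) = -2.000000
  f'(1.000000) = 8.000000
  x_1 = 1.000000 - (-2.000000)/(8.000000) = 1.250000

x_1 = 1.250000


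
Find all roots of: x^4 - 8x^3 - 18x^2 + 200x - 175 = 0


Let p(x) = x^4 - 8x^3 - 18x^2 + 200x - 175. By the rational root theorem (leading coefficient 1), any rational root is an integer divisor of 175: try ±1, ±2, ... in turn.
Test x = 1: value = 0 ✓, so (x - 1) is a factor.
Synthetic division by (x - 1): bring down 1; 1(1) - 8 = -7; (-7)(1) - 18 = -25; (-25)(1) + 200 = 175; 175(1) - 175 = 0 → quotient x^3 - 7x^2 - 25x + 175, remainder 0.
Continue with the quotient x^3 - 7x^2 - 25x + 175 (candidates must divide 175; re-test x = 1 first in case it repeats).
Test x = 1: value = 144 ≠ 0.
Test x = -1: value = 192 ≠ 0.
Test x = 5: value = 0 ✓, so (x - 5) is a factor.
Synthetic division by (x - 5): bring down 1; 1(5) - 7 = -2; (-2)(5) - 25 = -35; (-35)(5) + 175 = 0 → quotient x^2 - 2x - 35, remainder 0.
Solve the quadratic x^2 - 2x - 35 = 0: discriminant = (-2)^2 - 4(1)(-35) = 4 + 140 = 144.
sqrt(144) = 12, so x = (2 ± 12)/2: x = 7 or x = -5.
Collecting all roots found:

x = -5, x = 1, x = 5, x = 7


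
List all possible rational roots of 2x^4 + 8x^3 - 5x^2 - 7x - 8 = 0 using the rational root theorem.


Rational root theorem: possible roots are ±p/q where:
  p divides the constant term (-8): p ∈ {1, 2, 4, 8}
  q divides the leading coefficient (2): q ∈ {1, 2}

All possible rational roots: -8, -4, -2, -1, -1/2, 1/2, 1, 2, 4, 8

-8, -4, -2, -1, -1/2, 1/2, 1, 2, 4, 8


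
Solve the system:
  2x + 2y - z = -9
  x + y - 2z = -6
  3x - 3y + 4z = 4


Using Cramer's rule. Expand each determinant along the first row.
D  = 2*[1*4 - (-2)*(-3)] - 2*[1*4 - (-2)*3] + (-1)*[1*(-3) - 1*3]
  = 2*(-2) - 2*(10) + (-1)*(-6) = -18
Dx = (-9)*[1*4 - (-2)*(-3)] - 2*[(-6)*4 - (-2)*4] + (-1)*[(-6)*(-3) - 1*4]
  = (-9)*(-2) - 2*(-16) + (-1)*(14) = 36
Dy = 2*[(-6)*4 - (-2)*4] - (-9)*[1*4 - (-2)*3] + (-1)*[1*4 - (-6)*3]
  = 2*(-16) - (-9)*(10) + (-1)*(22) = 36
Dz = 2*[1*4 - (-6)*(-3)] - 2*[1*4 - (-6)*3] + (-9)*[1*(-3) - 1*3]
  = 2*(-14) - 2*(22) + (-9)*(-6) = -18
x = Dx/D = 36/-18 = -2, y = Dy/D = 36/-18 = -2, z = Dz/D = -18/-18 = 1
Check eq1: (2)(-2) + (2)(-2) + (-1)(1) = -9 = -9 ✓
Check eq2: (1)(-2) + (1)(-2) + (-2)(1) = -6 = -6 ✓
Check eq3: (3)(-2) + (-3)(-2) + (4)(1) = 4 = 4 ✓

x = -2, y = -2, z = 1


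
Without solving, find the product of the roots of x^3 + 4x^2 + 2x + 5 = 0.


By Vieta's formulas for x^3 + bx^2 + cx + d = 0:
  r1 + r2 + r3 = -b/a = -4
  r1*r2 + r1*r3 + r2*r3 = c/a = 2
  r1*r2*r3 = -d/a = -5


Product = -5


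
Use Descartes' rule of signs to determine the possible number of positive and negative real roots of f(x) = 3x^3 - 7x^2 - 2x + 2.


Descartes' rule of signs:

For positive roots, count sign changes in f(x) = 3x^3 - 7x^2 - 2x + 2:
Signs of coefficients: +, -, -, +
Number of sign changes: 2
Possible positive real roots: 2, 0

For negative roots, examine f(-x) = -3x^3 - 7x^2 + 2x + 2:
Signs of coefficients: -, -, +, +
Number of sign changes: 1
Possible negative real roots: 1

Positive roots: 2 or 0; Negative roots: 1


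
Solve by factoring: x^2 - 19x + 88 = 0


We need two numbers that multiply to 88 and add to -19.
Those numbers are -11 and -8 (since (-11) * (-8) = 88 and (-11) + (-8) = -19).
So x^2 - 19x + 88 = (x - 11)(x - 8) = 0
Setting each factor to zero: x = 11 or x = 8

x = 8, x = 11
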